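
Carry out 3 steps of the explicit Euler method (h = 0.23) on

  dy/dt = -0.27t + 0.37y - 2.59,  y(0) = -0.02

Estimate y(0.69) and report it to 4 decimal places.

Euler: y_{n+1} = y_n + h·f(t_n, y_n).
t=0.000000, y=-0.020000: f=-2.597400 → y ← -0.020000 + 0.23·(-2.597400) = -0.617402
t=0.230000, y=-0.617402: f=-2.880539 → y ← -0.617402 + 0.23·(-2.880539) = -1.279926
t=0.460000, y=-1.279926: f=-3.187773 → y ← -1.279926 + 0.23·(-3.187773) = -2.013114
y(0.69) ≈ -2.0131

-2.0131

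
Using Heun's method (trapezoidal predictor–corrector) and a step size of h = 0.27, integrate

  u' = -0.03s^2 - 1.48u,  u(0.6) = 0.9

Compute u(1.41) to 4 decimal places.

Heun: k1 = f(s_n, u_n); k2 = f(s_n + h, u_n + h·k1); u_{n+1} = u_n + (h/2)·(k1 + k2).
s=0.600000, u=0.900000:
  k1 = f(0.600000, 0.900000) = -1.342800
  k2 = f(0.870000, 0.537444) = -0.818124
  u ← 0.900000 + (0.27/2)·(-1.342800 + (-0.818124)) = 0.608275
s=0.870000, u=0.608275:
  k1 = f(0.870000, 0.608275) = -0.922954
  k2 = f(1.140000, 0.359078) = -0.570423
  u ← 0.608275 + (0.27/2)·(-0.922954 + (-0.570423)) = 0.406669
s=1.140000, u=0.406669:
  k1 = f(1.140000, 0.406669) = -0.640859
  k2 = f(1.410000, 0.233638) = -0.405427
  u ← 0.406669 + (0.27/2)·(-0.640859 + (-0.405427)) = 0.265421
u(1.41) ≈ 0.2654

0.2654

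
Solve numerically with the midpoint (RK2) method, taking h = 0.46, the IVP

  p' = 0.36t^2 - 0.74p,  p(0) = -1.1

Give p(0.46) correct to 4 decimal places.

-0.7805

Midpoint: k1 = f(t_n, p_n); k2 = f(t_n + h/2, p_n + (h/2)·k1); p_{n+1} = p_n + h·k2.
t=0.000000, p=-1.100000:
  k1 = f(0.000000, -1.100000) = 0.814000
  k2 = f(0.230000, -0.912780) = 0.694501
  p ← -1.100000 + 0.46·0.694501 = -0.780529
p(0.46) ≈ -0.7805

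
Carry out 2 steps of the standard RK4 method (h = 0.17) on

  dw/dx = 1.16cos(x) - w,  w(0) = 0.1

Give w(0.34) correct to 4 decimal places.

RK4: k1 = f(x_n, w_n); k2 = f(x_n + h/2, w_n + (h/2)·k1); k3 = f(x_n + h/2, w_n + (h/2)·k2); k4 = f(x_n + h, w_n + h·k3); w_{n+1} = w_n + (h/6)·(k1 + 2k2 + 2k3 + k4).
x=0.000000, w=0.100000:
  k1 = f(0.000000, 0.100000) = 1.060000
  k2 = f(0.085000, 0.190100) = 0.965712
  k3 = f(0.085000, 0.182086) = 0.973727
  k4 = f(0.170000, 0.265534) = 0.877745
  w ← 0.100000 + (0.17/6)·(k1 + 2k2 + 2k3 + k4) = 0.264804
x=0.170000, w=0.264804:
  k1 = f(0.170000, 0.264804) = 0.878474
  k2 = f(0.255000, 0.339475) = 0.783015
  k3 = f(0.255000, 0.331361) = 0.791129
  k4 = f(0.340000, 0.399296) = 0.694299
  w ← 0.264804 + (0.17/6)·(k1 + 2k2 + 2k3 + k4) = 0.398568
w(0.34) ≈ 0.3986

0.3986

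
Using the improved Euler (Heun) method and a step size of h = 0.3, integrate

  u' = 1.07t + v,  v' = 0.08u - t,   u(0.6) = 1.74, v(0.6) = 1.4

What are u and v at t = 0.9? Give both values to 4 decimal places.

2.3800, 1.2241

Heun on (u,v): k1 = f(t_n, state_n); k2 = f(t_n + h, state_n + h·k1); state_{n+1} = state_n + (h/2)·(k1 + k2).
0.600000: (1.740000, 1.400000)
  k1 = (2.042000, -0.460800)
  predictor → (2.352600, 1.261760)
  k2 = (2.224760, -0.711792)
  → (2.380014, 1.224111)
(u(0.9), v(0.9)) ≈ (2.3800, 1.2241)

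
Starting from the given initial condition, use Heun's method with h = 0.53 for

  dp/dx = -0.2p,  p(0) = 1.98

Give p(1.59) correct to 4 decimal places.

1.4416

Heun: k1 = f(x_n, p_n); k2 = f(x_n + h, p_n + h·k1); p_{n+1} = p_n + (h/2)·(k1 + k2).
x=0.000000, p=1.980000:
  k1 = f(0.000000, 1.980000) = -0.396000
  k2 = f(0.530000, 1.770120) = -0.354024
  p ← 1.980000 + (0.53/2)·(-0.396000 + (-0.354024)) = 1.781244
x=0.530000, p=1.781244:
  k1 = f(0.530000, 1.781244) = -0.356249
  k2 = f(1.060000, 1.592432) = -0.318486
  p ← 1.781244 + (0.53/2)·(-0.356249 + (-0.318486)) = 1.602439
x=1.060000, p=1.602439:
  k1 = f(1.060000, 1.602439) = -0.320488
  k2 = f(1.590000, 1.432580) = -0.286516
  p ← 1.602439 + (0.53/2)·(-0.320488 + (-0.286516)) = 1.441583
p(1.59) ≈ 1.4416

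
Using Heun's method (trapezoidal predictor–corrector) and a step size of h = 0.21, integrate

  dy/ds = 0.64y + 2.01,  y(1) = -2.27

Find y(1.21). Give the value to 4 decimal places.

-2.1451

Heun: k1 = f(s_n, y_n); k2 = f(s_n + h, y_n + h·k1); y_{n+1} = y_n + (h/2)·(k1 + k2).
s=1.000000, y=-2.270000:
  k1 = f(1.000000, -2.270000) = 0.557200
  k2 = f(1.210000, -2.152988) = 0.632088
  y ← -2.270000 + (0.21/2)·(0.557200 + 0.632088) = -2.145125
y(1.21) ≈ -2.1451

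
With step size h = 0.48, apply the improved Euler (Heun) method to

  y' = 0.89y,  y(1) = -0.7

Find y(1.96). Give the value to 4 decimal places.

-1.6140

Heun: k1 = f(s_n, y_n); k2 = f(s_n + h, y_n + h·k1); y_{n+1} = y_n + (h/2)·(k1 + k2).
s=1.000000, y=-0.700000:
  k1 = f(1.000000, -0.700000) = -0.623000
  k2 = f(1.480000, -0.999040) = -0.889146
  y ← -0.700000 + (0.48/2)·(-0.623000 + (-0.889146)) = -1.062915
s=1.480000, y=-1.062915:
  k1 = f(1.480000, -1.062915) = -0.945994
  k2 = f(1.960000, -1.516992) = -1.350123
  y ← -1.062915 + (0.48/2)·(-0.945994 + (-1.350123)) = -1.613983
y(1.96) ≈ -1.6140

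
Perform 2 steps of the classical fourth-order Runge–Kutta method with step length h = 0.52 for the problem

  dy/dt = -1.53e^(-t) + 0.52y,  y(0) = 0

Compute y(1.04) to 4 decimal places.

-1.3731

RK4: k1 = f(t_n, y_n); k2 = f(t_n + h/2, y_n + (h/2)·k1); k3 = f(t_n + h/2, y_n + (h/2)·k2); k4 = f(t_n + h, y_n + h·k3); y_{n+1} = y_n + (h/6)·(k1 + 2k2 + 2k3 + k4).
t=0.000000, y=0.000000:
  k1 = f(0.000000, 0.000000) = -1.530000
  k2 = f(0.260000, -0.397800) = -1.386565
  k3 = f(0.260000, -0.360507) = -1.367173
  k4 = f(0.520000, -0.710930) = -1.279300
  y ← 0.000000 + (0.52/6)·(k1 + 2k2 + 2k3 + k4) = -0.720787
t=0.520000, y=-0.720787:
  k1 = f(0.520000, -0.720787) = -1.284426
  k2 = f(0.780000, -1.054738) = -1.249825
  k3 = f(0.780000, -1.045742) = -1.245147
  k4 = f(1.040000, -1.368263) = -1.252283
  y ← -0.720787 + (0.52/6)·(k1 + 2k2 + 2k3 + k4) = -1.373097
y(1.04) ≈ -1.3731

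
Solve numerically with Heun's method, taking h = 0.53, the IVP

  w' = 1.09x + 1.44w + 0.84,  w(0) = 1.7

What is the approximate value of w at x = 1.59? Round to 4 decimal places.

Heun: k1 = f(x_n, w_n); k2 = f(x_n + h, w_n + h·k1); w_{n+1} = w_n + (h/2)·(k1 + k2).
x=0.000000, w=1.700000:
  k1 = f(0.000000, 1.700000) = 3.288000
  k2 = f(0.530000, 3.442640) = 6.375102
  w ← 1.700000 + (0.53/2)·(3.288000 + 6.375102) = 4.260722
x=0.530000, w=4.260722:
  k1 = f(0.530000, 4.260722) = 7.553140
  k2 = f(1.060000, 8.263886) = 13.895396
  w ← 4.260722 + (0.53/2)·(7.553140 + 13.895396) = 9.944584
x=1.060000, w=9.944584:
  k1 = f(1.060000, 9.944584) = 16.315601
  k2 = f(1.590000, 18.591852) = 29.345367
  w ← 9.944584 + (0.53/2)·(16.315601 + 29.345367) = 22.044740
w(1.59) ≈ 22.0447

22.0447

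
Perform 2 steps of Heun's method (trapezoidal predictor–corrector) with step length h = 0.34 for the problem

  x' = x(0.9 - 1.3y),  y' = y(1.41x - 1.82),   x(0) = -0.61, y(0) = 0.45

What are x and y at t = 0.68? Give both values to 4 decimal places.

-0.9516, 0.1129

Heun on (x,y): k1 = f(t_n, state_n); k2 = f(t_n + h, state_n + h·k1); state_{n+1} = state_n + (h/2)·(k1 + k2).
0.000000: (-0.610000, 0.450000)
  k1 = (-0.192150, -1.206045)
  predictor → (-0.675331, 0.039945)
  k2 = (-0.572729, -0.110735)
  → (-0.740029, 0.226147)
0.340000: (-0.740029, 0.226147)
  k1 = (-0.448464, -0.647560)
  predictor → (-0.892507, 0.005977)
  k2 = (-0.796322, -0.018400)
  → (-0.951643, 0.112934)
(x(0.68), y(0.68)) ≈ (-0.9516, 0.1129)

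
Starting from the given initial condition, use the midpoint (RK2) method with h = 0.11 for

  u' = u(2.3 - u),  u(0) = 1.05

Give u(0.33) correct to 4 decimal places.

Midpoint: k1 = f(s_n, u_n); k2 = f(s_n + h/2, u_n + (h/2)·k1); u_{n+1} = u_n + h·k2.
s=0.000000, u=1.050000:
  k1 = f(0.000000, 1.050000) = 1.312500
  k2 = f(0.055000, 1.122188) = 1.321726
  u ← 1.050000 + 0.11·1.321726 = 1.195390
s=0.110000, u=1.195390:
  k1 = f(0.110000, 1.195390) = 1.320440
  k2 = f(0.165000, 1.268014) = 1.308573
  u ← 1.195390 + 0.11·1.308573 = 1.339333
s=0.220000, u=1.339333:
  k1 = f(0.220000, 1.339333) = 1.286653
  k2 = f(0.275000, 1.410099) = 1.254849
  u ← 1.339333 + 0.11·1.254849 = 1.477366
u(0.33) ≈ 1.4774

1.4774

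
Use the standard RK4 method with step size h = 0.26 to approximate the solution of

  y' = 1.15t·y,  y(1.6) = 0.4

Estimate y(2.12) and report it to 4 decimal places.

RK4: k1 = f(t_n, y_n); k2 = f(t_n + h/2, y_n + (h/2)·k1); k3 = f(t_n + h/2, y_n + (h/2)·k2); k4 = f(t_n + h, y_n + h·k3); y_{n+1} = y_n + (h/6)·(k1 + 2k2 + 2k3 + k4).
t=1.600000, y=0.400000:
  k1 = f(1.600000, 0.400000) = 0.736000
  k2 = f(1.730000, 0.495680) = 0.986155
  k3 = f(1.730000, 0.528200) = 1.050854
  k4 = f(1.860000, 0.673222) = 1.440022
  y ← 0.400000 + (0.26/6)·(k1 + 2k2 + 2k3 + k4) = 0.670835
t=1.860000, y=0.670835:
  k1 = f(1.860000, 0.670835) = 1.434916
  k2 = f(1.990000, 0.857374) = 1.962101
  k3 = f(1.990000, 0.925908) = 2.118941
  k4 = f(2.120000, 1.221760) = 2.978650
  y ← 0.670835 + (0.26/6)·(k1 + 2k2 + 2k3 + k4) = 1.215780
y(2.12) ≈ 1.2158

1.2158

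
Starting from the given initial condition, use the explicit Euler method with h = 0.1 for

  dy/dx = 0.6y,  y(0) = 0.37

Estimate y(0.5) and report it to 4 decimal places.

0.4951

Euler: y_{n+1} = y_n + h·f(x_n, y_n).
x=0.000000, y=0.370000: f=0.222000 → y ← 0.370000 + 0.1·0.222000 = 0.392200
x=0.100000, y=0.392200: f=0.235320 → y ← 0.392200 + 0.1·0.235320 = 0.415732
x=0.200000, y=0.415732: f=0.249439 → y ← 0.415732 + 0.1·0.249439 = 0.440676
x=0.300000, y=0.440676: f=0.264406 → y ← 0.440676 + 0.1·0.264406 = 0.467116
x=0.400000, y=0.467116: f=0.280270 → y ← 0.467116 + 0.1·0.280270 = 0.495143
y(0.5) ≈ 0.4951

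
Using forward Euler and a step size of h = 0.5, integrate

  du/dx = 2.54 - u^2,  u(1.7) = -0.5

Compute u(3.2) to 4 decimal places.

1.5201

Euler: u_{n+1} = u_n + h·f(x_n, u_n).
x=1.700000, u=-0.500000: f=2.290000 → u ← -0.500000 + 0.5·2.290000 = 0.645000
x=2.200000, u=0.645000: f=2.123975 → u ← 0.645000 + 0.5·2.123975 = 1.706988
x=2.700000, u=1.706988: f=-0.373806 → u ← 1.706988 + 0.5·(-0.373806) = 1.520084
u(3.2) ≈ 1.5201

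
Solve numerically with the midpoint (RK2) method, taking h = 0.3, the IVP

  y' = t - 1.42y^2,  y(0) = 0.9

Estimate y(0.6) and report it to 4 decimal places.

0.6722

Midpoint: k1 = f(t_n, y_n); k2 = f(t_n + h/2, y_n + (h/2)·k1); y_{n+1} = y_n + h·k2.
t=0.000000, y=0.900000:
  k1 = f(0.000000, 0.900000) = -1.150200
  k2 = f(0.150000, 0.727470) = -0.601482
  y ← 0.900000 + 0.3·(-0.601482) = 0.719555
t=0.300000, y=0.719555:
  k1 = f(0.300000, 0.719555) = -0.435219
  k2 = f(0.450000, 0.654273) = -0.157863
  y ← 0.719555 + 0.3·(-0.157863) = 0.672197
y(0.6) ≈ 0.6722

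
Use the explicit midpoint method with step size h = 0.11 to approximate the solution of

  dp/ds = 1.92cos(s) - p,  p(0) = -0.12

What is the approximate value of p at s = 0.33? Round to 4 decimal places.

0.4419

Midpoint: k1 = f(s_n, p_n); k2 = f(s_n + h/2, p_n + (h/2)·k1); p_{n+1} = p_n + h·k2.
s=0.000000, p=-0.120000:
  k1 = f(0.000000, -0.120000) = 2.040000
  k2 = f(0.055000, -0.007800) = 1.924897
  p ← -0.120000 + 0.11·1.924897 = 0.091739
s=0.110000, p=0.091739:
  k1 = f(0.110000, 0.091739) = 1.816657
  k2 = f(0.165000, 0.191655) = 1.702268
  p ← 0.091739 + 0.11·1.702268 = 0.278988
s=0.220000, p=0.278988:
  k1 = f(0.220000, 0.278988) = 1.594735
  k2 = f(0.275000, 0.366699) = 1.481158
  p ← 0.278988 + 0.11·1.481158 = 0.441916
p(0.33) ≈ 0.4419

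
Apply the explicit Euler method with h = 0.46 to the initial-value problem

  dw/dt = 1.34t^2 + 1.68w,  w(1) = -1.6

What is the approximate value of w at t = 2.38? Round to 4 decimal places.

Euler: w_{n+1} = w_n + h·f(t_n, w_n).
t=1.000000, w=-1.600000: f=-1.348000 → w ← -1.600000 + 0.46·(-1.348000) = -2.220080
t=1.460000, w=-2.220080: f=-0.873390 → w ← -2.220080 + 0.46·(-0.873390) = -2.621840
t=1.920000, w=-2.621840: f=0.535085 → w ← -2.621840 + 0.46·0.535085 = -2.375700
w(2.38) ≈ -2.3757

-2.3757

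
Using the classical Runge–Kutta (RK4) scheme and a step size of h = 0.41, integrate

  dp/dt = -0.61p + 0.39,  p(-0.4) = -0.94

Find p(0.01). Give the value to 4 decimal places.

-0.5905

RK4: k1 = f(t_n, p_n); k2 = f(t_n + h/2, p_n + (h/2)·k1); k3 = f(t_n + h/2, p_n + (h/2)·k2); k4 = f(t_n + h, p_n + h·k3); p_{n+1} = p_n + (h/6)·(k1 + 2k2 + 2k3 + k4).
t=-0.400000, p=-0.940000:
  k1 = f(-0.400000, -0.940000) = 0.963400
  k2 = f(-0.195000, -0.742503) = 0.842927
  k3 = f(-0.195000, -0.767200) = 0.857992
  k4 = f(0.010000, -0.588223) = 0.748816
  p ← -0.940000 + (0.41/6)·(k1 + 2k2 + 2k3 + k4) = -0.590540
p(0.01) ≈ -0.5905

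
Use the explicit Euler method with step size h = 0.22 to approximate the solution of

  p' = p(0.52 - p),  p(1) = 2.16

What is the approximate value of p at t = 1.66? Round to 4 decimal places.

Euler: p_{n+1} = p_n + h·f(t_n, p_n).
t=1.000000, p=2.160000: f=-3.542400 → p ← 2.160000 + 0.22·(-3.542400) = 1.380672
t=1.220000, p=1.380672: f=-1.188306 → p ← 1.380672 + 0.22·(-1.188306) = 1.119245
t=1.440000, p=1.119245: f=-0.670702 → p ← 1.119245 + 0.22·(-0.670702) = 0.971690
p(1.66) ≈ 0.9717

0.9717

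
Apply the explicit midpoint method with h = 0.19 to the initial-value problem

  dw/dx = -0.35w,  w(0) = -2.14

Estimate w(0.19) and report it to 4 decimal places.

-2.0024

Midpoint: k1 = f(x_n, w_n); k2 = f(x_n + h/2, w_n + (h/2)·k1); w_{n+1} = w_n + h·k2.
x=0.000000, w=-2.140000:
  k1 = f(0.000000, -2.140000) = 0.749000
  k2 = f(0.095000, -2.068845) = 0.724096
  w ← -2.140000 + 0.19·0.724096 = -2.002422
w(0.19) ≈ -2.0024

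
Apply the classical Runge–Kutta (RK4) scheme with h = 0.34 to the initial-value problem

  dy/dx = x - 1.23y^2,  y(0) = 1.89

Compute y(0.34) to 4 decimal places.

1.0928

RK4: k1 = f(x_n, y_n); k2 = f(x_n + h/2, y_n + (h/2)·k1); k3 = f(x_n + h/2, y_n + (h/2)·k2); k4 = f(x_n + h, y_n + h·k3); y_{n+1} = y_n + (h/6)·(k1 + 2k2 + 2k3 + k4).
x=0.000000, y=1.890000:
  k1 = f(0.000000, 1.890000) = -4.393683
  k2 = f(0.170000, 1.143074) = -1.437140
  k3 = f(0.170000, 1.645686) = -3.161188
  k4 = f(0.340000, 0.815196) = -0.477390
  y ← 1.890000 + (0.34/6)·(k1 + 2k2 + 2k3 + k4) = 1.092829
y(0.34) ≈ 1.0928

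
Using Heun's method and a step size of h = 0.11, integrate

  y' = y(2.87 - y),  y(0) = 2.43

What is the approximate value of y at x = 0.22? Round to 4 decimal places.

2.6158

Heun: k1 = f(x_n, y_n); k2 = f(x_n + h, y_n + h·k1); y_{n+1} = y_n + (h/2)·(k1 + k2).
x=0.000000, y=2.430000:
  k1 = f(0.000000, 2.430000) = 1.069200
  k2 = f(0.110000, 2.547612) = 0.821320
  y ← 2.430000 + (0.11/2)·(1.069200 + 0.821320) = 2.533979
x=0.110000, y=2.533979:
  k1 = f(0.110000, 2.533979) = 0.851471
  k2 = f(0.220000, 2.627640) = 0.636834
  y ← 2.533979 + (0.11/2)·(0.851471 + 0.636834) = 2.615835
y(0.22) ≈ 2.6158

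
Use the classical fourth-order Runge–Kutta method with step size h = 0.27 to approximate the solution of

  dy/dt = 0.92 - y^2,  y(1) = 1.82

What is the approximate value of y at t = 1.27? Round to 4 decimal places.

1.3942

RK4: k1 = f(t_n, y_n); k2 = f(t_n + h/2, y_n + (h/2)·k1); k3 = f(t_n + h/2, y_n + (h/2)·k2); k4 = f(t_n + h, y_n + h·k3); y_{n+1} = y_n + (h/6)·(k1 + 2k2 + 2k3 + k4).
t=1.000000, y=1.820000:
  k1 = f(1.000000, 1.820000) = -2.392400
  k2 = f(1.135000, 1.497026) = -1.321087
  k3 = f(1.135000, 1.641653) = -1.775025
  k4 = f(1.270000, 1.340743) = -0.877592
  y ← 1.820000 + (0.27/6)·(k1 + 2k2 + 2k3 + k4) = 1.394200
y(1.27) ≈ 1.3942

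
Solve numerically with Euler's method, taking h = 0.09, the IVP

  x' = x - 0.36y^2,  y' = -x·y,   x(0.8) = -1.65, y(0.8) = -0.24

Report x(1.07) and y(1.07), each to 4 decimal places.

-2.1450, -0.3769

Euler on (x,y): x_{n+1} = x_n + h·x', y_{n+1} = y_n + h·y'.
0.800000: (-1.650000, -0.240000); f=(-1.670736, -0.396000) → (-1.800366, -0.275640)
0.890000: (-1.800366, -0.275640); f=(-1.827718, -0.496253) → (-1.964861, -0.320303)
0.980000: (-1.964861, -0.320303); f=(-2.001795, -0.629350) → (-2.145022, -0.376944)
(x(1.07), y(1.07)) ≈ (-2.1450, -0.3769)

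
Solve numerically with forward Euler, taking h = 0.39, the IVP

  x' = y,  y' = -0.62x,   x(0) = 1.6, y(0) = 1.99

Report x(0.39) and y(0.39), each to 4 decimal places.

Euler on (x,y): x_{n+1} = x_n + h·x', y_{n+1} = y_n + h·y'.
0.000000: (1.600000, 1.990000); f=(1.990000, -0.992000) → (2.376100, 1.603120)
(x(0.39), y(0.39)) ≈ (2.3761, 1.6031)

2.3761, 1.6031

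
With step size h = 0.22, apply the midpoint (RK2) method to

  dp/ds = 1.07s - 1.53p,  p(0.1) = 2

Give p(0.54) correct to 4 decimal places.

Midpoint: k1 = f(s_n, p_n); k2 = f(s_n + h/2, p_n + (h/2)·k1); p_{n+1} = p_n + h·k2.
s=0.100000, p=2.000000:
  k1 = f(0.100000, 2.000000) = -2.953000
  k2 = f(0.210000, 1.675170) = -2.338310
  p ← 2.000000 + 0.22·(-2.338310) = 1.485572
s=0.320000, p=1.485572:
  k1 = f(0.320000, 1.485572) = -1.930525
  k2 = f(0.430000, 1.273214) = -1.487917
  p ← 1.485572 + 0.22·(-1.487917) = 1.158230
p(0.54) ≈ 1.1582

1.1582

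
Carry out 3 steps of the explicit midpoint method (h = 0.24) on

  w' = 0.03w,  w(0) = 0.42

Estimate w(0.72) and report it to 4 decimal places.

Midpoint: k1 = f(s_n, w_n); k2 = f(s_n + h/2, w_n + (h/2)·k1); w_{n+1} = w_n + h·k2.
s=0.000000, w=0.420000:
  k1 = f(0.000000, 0.420000) = 0.012600
  k2 = f(0.120000, 0.421512) = 0.012645
  w ← 0.420000 + 0.24·0.012645 = 0.423035
s=0.240000, w=0.423035:
  k1 = f(0.240000, 0.423035) = 0.012691
  k2 = f(0.360000, 0.424558) = 0.012737
  w ← 0.423035 + 0.24·0.012737 = 0.426092
s=0.480000, w=0.426092:
  k1 = f(0.480000, 0.426092) = 0.012783
  k2 = f(0.600000, 0.427626) = 0.012829
  w ← 0.426092 + 0.24·0.012829 = 0.429171
w(0.72) ≈ 0.4292

0.4292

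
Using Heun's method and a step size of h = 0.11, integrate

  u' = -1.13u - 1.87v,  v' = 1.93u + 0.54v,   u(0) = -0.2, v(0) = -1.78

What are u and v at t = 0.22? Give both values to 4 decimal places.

0.5331, -1.9281

Heun on (u,v): k1 = f(t_n, state_n); k2 = f(t_n + h, state_n + h·k1); state_{n+1} = state_n + (h/2)·(k1 + k2).
0.000000: (-0.200000, -1.780000)
  k1 = (3.554600, -1.347200)
  predictor → (0.191006, -1.928192)
  k2 = (3.389882, -0.672582)
  → (0.181947, -1.891088)
0.110000: (0.181947, -1.891088)
  k1 = (3.330735, -0.670031)
  predictor → (0.548327, -1.964791)
  k2 = (3.054550, -0.002716)
  → (0.533137, -1.928089)
(u(0.22), v(0.22)) ≈ (0.5331, -1.9281)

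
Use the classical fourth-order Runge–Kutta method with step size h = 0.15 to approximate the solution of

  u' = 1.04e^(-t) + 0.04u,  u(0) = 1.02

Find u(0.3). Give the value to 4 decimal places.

1.3036

RK4: k1 = f(t_n, u_n); k2 = f(t_n + h/2, u_n + (h/2)·k1); k3 = f(t_n + h/2, u_n + (h/2)·k2); k4 = f(t_n + h, u_n + h·k3); u_{n+1} = u_n + (h/6)·(k1 + 2k2 + 2k3 + k4).
t=0.000000, u=1.020000:
  k1 = f(0.000000, 1.020000) = 1.080800
  k2 = f(0.075000, 1.101060) = 1.008896
  k3 = f(0.075000, 1.095667) = 1.008680
  k4 = f(0.150000, 1.171302) = 0.941988
  u ← 1.020000 + (0.15/6)·(k1 + 2k2 + 2k3 + k4) = 1.171448
t=0.150000, u=1.171448:
  k1 = f(0.150000, 1.171448) = 0.941994
  k2 = f(0.225000, 1.242098) = 0.880141
  k3 = f(0.225000, 1.237459) = 0.879955
  k4 = f(0.300000, 1.303442) = 0.822589
  u ← 1.171448 + (0.15/6)·(k1 + 2k2 + 2k3 + k4) = 1.303568
u(0.3) ≈ 1.3036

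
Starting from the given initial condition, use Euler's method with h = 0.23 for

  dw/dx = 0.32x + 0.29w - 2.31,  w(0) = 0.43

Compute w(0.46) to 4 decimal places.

-0.5918

Euler: w_{n+1} = w_n + h·f(x_n, w_n).
x=0.000000, w=0.430000: f=-2.185300 → w ← 0.430000 + 0.23·(-2.185300) = -0.072619
x=0.230000, w=-0.072619: f=-2.257460 → w ← -0.072619 + 0.23·(-2.257460) = -0.591835
w(0.46) ≈ -0.5918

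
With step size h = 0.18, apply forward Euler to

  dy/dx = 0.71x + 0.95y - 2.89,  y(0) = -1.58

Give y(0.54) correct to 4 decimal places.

-4.3068

Euler: y_{n+1} = y_n + h·f(x_n, y_n).
x=0.000000, y=-1.580000: f=-4.391000 → y ← -1.580000 + 0.18·(-4.391000) = -2.370380
x=0.180000, y=-2.370380: f=-5.014061 → y ← -2.370380 + 0.18·(-5.014061) = -3.272911
x=0.360000, y=-3.272911: f=-5.743665 → y ← -3.272911 + 0.18·(-5.743665) = -4.306771
y(0.54) ≈ -4.3068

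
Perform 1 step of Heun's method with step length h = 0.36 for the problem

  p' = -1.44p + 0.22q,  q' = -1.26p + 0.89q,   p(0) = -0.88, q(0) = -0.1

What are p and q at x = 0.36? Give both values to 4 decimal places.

-0.5334, 0.2243

Heun on (p,q): k1 = f(x_n, state_n); k2 = f(x_n + h, state_n + h·k1); state_{n+1} = state_n + (h/2)·(k1 + k2).
0.000000: (-0.880000, -0.100000)
  k1 = (1.245200, 1.019800)
  predictor → (-0.431728, 0.267128)
  k2 = (0.680456, 0.781721)
  → (-0.533382, 0.224274)
(p(0.36), q(0.36)) ≈ (-0.5334, 0.2243)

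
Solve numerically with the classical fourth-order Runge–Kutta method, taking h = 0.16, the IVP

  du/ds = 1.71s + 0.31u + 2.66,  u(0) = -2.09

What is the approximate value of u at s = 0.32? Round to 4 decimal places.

-1.3226

RK4: k1 = f(s_n, u_n); k2 = f(s_n + h/2, u_n + (h/2)·k1); k3 = f(s_n + h/2, u_n + (h/2)·k2); k4 = f(s_n + h, u_n + h·k3); u_{n+1} = u_n + (h/6)·(k1 + 2k2 + 2k3 + k4).
s=0.000000, u=-2.090000:
  k1 = f(0.000000, -2.090000) = 2.012100
  k2 = f(0.080000, -1.929032) = 2.198800
  k3 = f(0.080000, -1.914096) = 2.203430
  k4 = f(0.160000, -1.737451) = 2.394990
  u ← -2.090000 + (0.16/6)·(k1 + 2k2 + 2k3 + k4) = -1.737692
s=0.160000, u=-1.737692:
  k1 = f(0.160000, -1.737692) = 2.394915
  k2 = f(0.240000, -1.546099) = 2.591109
  k3 = f(0.240000, -1.530403) = 2.595975
  k4 = f(0.320000, -1.322336) = 2.797276
  u ← -1.737692 + (0.16/6)·(k1 + 2k2 + 2k3 + k4) = -1.322589
u(0.32) ≈ -1.3226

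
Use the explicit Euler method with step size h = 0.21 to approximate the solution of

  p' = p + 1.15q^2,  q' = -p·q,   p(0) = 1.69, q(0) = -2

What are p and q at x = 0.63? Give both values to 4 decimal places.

Euler on (p,q): p_{n+1} = p_n + h·p', q_{n+1} = q_n + h·q'.
0.000000: (1.690000, -2.000000); f=(6.290000, 3.380000) → (3.010900, -1.290200)
0.210000: (3.010900, -1.290200); f=(4.925208, 3.884663) → (4.045194, -0.474421)
0.420000: (4.045194, -0.474421); f=(4.304030, 1.919124) → (4.949040, -0.071405)
(p(0.63), q(0.63)) ≈ (4.9490, -0.0714)

4.9490, -0.0714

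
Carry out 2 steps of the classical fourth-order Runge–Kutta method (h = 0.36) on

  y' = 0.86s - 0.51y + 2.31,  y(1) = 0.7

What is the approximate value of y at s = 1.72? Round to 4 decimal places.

RK4: k1 = f(s_n, y_n); k2 = f(s_n + h/2, y_n + (h/2)·k1); k3 = f(s_n + h/2, y_n + (h/2)·k2); k4 = f(s_n + h, y_n + h·k3); y_{n+1} = y_n + (h/6)·(k1 + 2k2 + 2k3 + k4).
s=1.000000, y=0.700000:
  k1 = f(1.000000, 0.700000) = 2.813000
  k2 = f(1.180000, 1.206340) = 2.709567
  k3 = f(1.180000, 1.187722) = 2.719062
  k4 = f(1.360000, 1.678862) = 2.623380
  y ← 0.700000 + (0.36/6)·(k1 + 2k2 + 2k3 + k4) = 1.677618
s=1.360000, y=1.677618:
  k1 = f(1.360000, 1.677618) = 2.624015
  k2 = f(1.540000, 2.149941) = 2.537930
  k3 = f(1.540000, 2.134446) = 2.545833
  k4 = f(1.720000, 2.594118) = 2.466200
  y ← 1.677618 + (0.36/6)·(k1 + 2k2 + 2k3 + k4) = 2.593083
y(1.72) ≈ 2.5931

2.5931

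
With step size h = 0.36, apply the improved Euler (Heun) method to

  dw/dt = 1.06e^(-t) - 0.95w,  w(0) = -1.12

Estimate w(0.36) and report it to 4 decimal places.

Heun: k1 = f(t_n, w_n); k2 = f(t_n + h, w_n + h·k1); w_{n+1} = w_n + (h/2)·(k1 + k2).
t=0.000000, w=-1.120000:
  k1 = f(0.000000, -1.120000) = 2.124000
  k2 = f(0.360000, -0.355360) = 1.077129
  w ← -1.120000 + (0.36/2)·(2.124000 + 1.077129) = -0.543797
w(0.36) ≈ -0.5438

-0.5438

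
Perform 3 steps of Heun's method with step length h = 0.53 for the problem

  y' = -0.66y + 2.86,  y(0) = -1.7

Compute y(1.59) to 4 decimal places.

2.1613

Heun: k1 = f(t_n, y_n); k2 = f(t_n + h, y_n + h·k1); y_{n+1} = y_n + (h/2)·(k1 + k2).
t=0.000000, y=-1.700000:
  k1 = f(0.000000, -1.700000) = 3.982000
  k2 = f(0.530000, 0.410460) = 2.589096
  y ← -1.700000 + (0.53/2)·(3.982000 + 2.589096) = 0.041341
t=0.530000, y=0.041341:
  k1 = f(0.530000, 0.041341) = 2.832715
  k2 = f(1.060000, 1.542680) = 1.841831
  y ← 0.041341 + (0.53/2)·(2.832715 + 1.841831) = 1.280095
t=1.060000, y=1.280095:
  k1 = f(1.060000, 1.280095) = 2.015137
  k2 = f(1.590000, 2.348118) = 1.310242
  y ← 1.280095 + (0.53/2)·(2.015137 + 1.310242) = 2.161321
y(1.59) ≈ 2.1613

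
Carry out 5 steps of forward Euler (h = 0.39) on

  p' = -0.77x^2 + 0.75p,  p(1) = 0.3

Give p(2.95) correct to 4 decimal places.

Euler: p_{n+1} = p_n + h·f(x_n, p_n).
x=1.000000, p=0.300000: f=-0.545000 → p ← 0.300000 + 0.39·(-0.545000) = 0.087450
x=1.390000, p=0.087450: f=-1.422130 → p ← 0.087450 + 0.39·(-1.422130) = -0.467181
x=1.780000, p=-0.467181: f=-2.790053 → p ← -0.467181 + 0.39·(-2.790053) = -1.555301
x=2.170000, p=-1.555301: f=-4.792329 → p ← -1.555301 + 0.39·(-4.792329) = -3.424310
x=2.560000, p=-3.424310: f=-7.614504 → p ← -3.424310 + 0.39·(-7.614504) = -6.393966
p(2.95) ≈ -6.3940

-6.3940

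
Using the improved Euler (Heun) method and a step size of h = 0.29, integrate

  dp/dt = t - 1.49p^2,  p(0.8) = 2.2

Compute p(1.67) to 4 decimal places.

Heun: k1 = f(t_n, p_n); k2 = f(t_n + h, p_n + h·k1); p_{n+1} = p_n + (h/2)·(k1 + k2).
t=0.800000, p=2.200000:
  k1 = f(0.800000, 2.200000) = -6.411600
  k2 = f(1.090000, 0.340636) = 0.917111
  p ← 2.200000 + (0.29/2)·(-6.411600 + 0.917111) = 1.403299
t=1.090000, p=1.403299:
  k1 = f(1.090000, 1.403299) = -1.844180
  k2 = f(1.380000, 0.868487) = 0.256138
  p ← 1.403299 + (0.29/2)·(-1.844180 + 0.256138) = 1.173033
t=1.380000, p=1.173033:
  k1 = f(1.380000, 1.173033) = -0.670250
  k2 = f(1.670000, 0.978661) = 0.242913
  p ← 1.173033 + (0.29/2)·(-0.670250 + 0.242913) = 1.111069
p(1.67) ≈ 1.1111

1.1111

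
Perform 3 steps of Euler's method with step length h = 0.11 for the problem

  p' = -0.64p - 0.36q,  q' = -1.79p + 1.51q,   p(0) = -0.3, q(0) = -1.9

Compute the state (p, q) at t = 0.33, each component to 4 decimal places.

Euler on (p,q): p_{n+1} = p_n + h·p', q_{n+1} = q_n + h·q'.
0.000000: (-0.300000, -1.900000); f=(0.876000, -2.332000) → (-0.203640, -2.156520)
0.110000: (-0.203640, -2.156520); f=(0.906677, -2.891830) → (-0.103906, -2.474621)
0.220000: (-0.103906, -2.474621); f=(0.957363, -3.550687) → (0.001404, -2.865197)
(p(0.33), q(0.33)) ≈ (0.0014, -2.8652)

0.0014, -2.8652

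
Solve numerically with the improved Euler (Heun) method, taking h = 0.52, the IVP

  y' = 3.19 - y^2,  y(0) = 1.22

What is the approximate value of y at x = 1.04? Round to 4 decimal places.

1.4231

Heun: k1 = f(x_n, y_n); k2 = f(x_n + h, y_n + h·k1); y_{n+1} = y_n + (h/2)·(k1 + k2).
x=0.000000, y=1.220000:
  k1 = f(0.000000, 1.220000) = 1.701600
  k2 = f(0.520000, 2.104832) = -1.240318
  y ← 1.220000 + (0.52/2)·(1.701600 + (-1.240318)) = 1.339933
x=0.520000, y=1.339933:
  k1 = f(0.520000, 1.339933) = 1.394579
  k2 = f(1.040000, 2.065114) = -1.074697
  y ← 1.339933 + (0.52/2)·(1.394579 + (-1.074697)) = 1.423103
y(1.04) ≈ 1.4231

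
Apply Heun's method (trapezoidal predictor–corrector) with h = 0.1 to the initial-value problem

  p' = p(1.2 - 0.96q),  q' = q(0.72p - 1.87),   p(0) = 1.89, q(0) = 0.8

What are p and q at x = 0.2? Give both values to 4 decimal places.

Heun on (p,q): k1 = f(x_n, state_n); k2 = f(x_n + h, state_n + h·k1); state_{n+1} = state_n + (h/2)·(k1 + k2).
0.000000: (1.890000, 0.800000)
  k1 = (0.816480, -0.407360)
  predictor → (1.971648, 0.759264)
  k2 = (0.928856, -0.341983)
  → (1.977267, 0.762533)
0.100000: (1.977267, 0.762533)
  k1 = (0.925298, -0.340370)
  predictor → (2.069797, 0.728496)
  k2 = (1.036231, -0.276644)
  → (2.075343, 0.731682)
(p(0.2), q(0.2)) ≈ (2.0753, 0.7317)

2.0753, 0.7317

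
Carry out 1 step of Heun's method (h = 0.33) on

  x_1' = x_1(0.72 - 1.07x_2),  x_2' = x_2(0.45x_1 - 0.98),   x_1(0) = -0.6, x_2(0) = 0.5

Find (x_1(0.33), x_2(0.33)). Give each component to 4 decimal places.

Heun on (x_1,x_2): k1 = f(x_n, state_n); k2 = f(x_n + h, state_n + h·k1); state_{n+1} = state_n + (h/2)·(k1 + k2).
0.000000: (-0.600000, 0.500000)
  k1 = (-0.111000, -0.625000)
  predictor → (-0.636630, 0.293750)
  k2 = (-0.258273, -0.372030)
  → (-0.660930, 0.335490)
(x_1(0.33), x_2(0.33)) ≈ (-0.6609, 0.3355)

-0.6609, 0.3355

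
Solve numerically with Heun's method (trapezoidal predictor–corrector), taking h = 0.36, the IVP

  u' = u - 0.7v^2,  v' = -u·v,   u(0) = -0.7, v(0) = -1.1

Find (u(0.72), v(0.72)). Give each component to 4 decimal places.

-3.1681, -3.0424

Heun on (u,v): k1 = f(t_n, state_n); k2 = f(t_n + h, state_n + h·k1); state_{n+1} = state_n + (h/2)·(k1 + k2).
0.000000: (-0.700000, -1.100000)
  k1 = (-1.547000, -0.770000)
  predictor → (-1.256920, -1.377200)
  k2 = (-2.584596, -1.731030)
  → (-1.443687, -1.550185)
0.360000: (-1.443687, -1.550185)
  k1 = (-3.125840, -2.237983)
  predictor → (-2.568990, -2.355859)
  k2 = (-6.454041, -6.052178)
  → (-3.168066, -3.042414)
(u(0.72), v(0.72)) ≈ (-3.1681, -3.0424)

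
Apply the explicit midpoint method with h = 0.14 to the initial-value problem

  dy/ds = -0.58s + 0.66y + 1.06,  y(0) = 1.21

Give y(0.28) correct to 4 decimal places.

1.7570

Midpoint: k1 = f(s_n, y_n); k2 = f(s_n + h/2, y_n + (h/2)·k1); y_{n+1} = y_n + h·k2.
s=0.000000, y=1.210000:
  k1 = f(0.000000, 1.210000) = 1.858600
  k2 = f(0.070000, 1.340102) = 1.903867
  y ← 1.210000 + 0.14·1.903867 = 1.476541
s=0.140000, y=1.476541:
  k1 = f(0.140000, 1.476541) = 1.953317
  k2 = f(0.210000, 1.613274) = 2.002961
  y ← 1.476541 + 0.14·2.002961 = 1.756956
y(0.28) ≈ 1.7570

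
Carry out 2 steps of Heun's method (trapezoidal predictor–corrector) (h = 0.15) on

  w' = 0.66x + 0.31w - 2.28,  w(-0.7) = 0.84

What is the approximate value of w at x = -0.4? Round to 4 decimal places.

Heun: k1 = f(x_n, w_n); k2 = f(x_n + h, w_n + h·k1); w_{n+1} = w_n + (h/2)·(k1 + k2).
x=-0.700000, w=0.840000:
  k1 = f(-0.700000, 0.840000) = -2.481600
  k2 = f(-0.550000, 0.467760) = -2.497994
  w ← 0.840000 + (0.15/2)·(-2.481600 + (-2.497994)) = 0.466530
x=-0.550000, w=0.466530:
  k1 = f(-0.550000, 0.466530) = -2.498376
  k2 = f(-0.400000, 0.091774) = -2.515550
  w ← 0.466530 + (0.15/2)·(-2.498376 + (-2.515550)) = 0.090486
w(-0.4) ≈ 0.0905

0.0905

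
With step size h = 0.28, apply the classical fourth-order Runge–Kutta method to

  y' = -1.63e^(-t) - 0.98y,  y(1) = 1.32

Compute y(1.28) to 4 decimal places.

RK4: k1 = f(t_n, y_n); k2 = f(t_n + h/2, y_n + (h/2)·k1); k3 = f(t_n + h/2, y_n + (h/2)·k2); k4 = f(t_n + h, y_n + h·k3); y_{n+1} = y_n + (h/6)·(k1 + 2k2 + 2k3 + k4).
t=1.000000, y=1.320000:
  k1 = f(1.000000, 1.320000) = -1.893243
  k2 = f(1.140000, 1.054946) = -1.555152
  k3 = f(1.140000, 1.102279) = -1.601538
  k4 = f(1.280000, 0.871569) = -1.307339
  y ← 1.320000 + (0.28/6)·(k1 + 2k2 + 2k3 + k4) = 0.876015
y(1.28) ≈ 0.8760

0.8760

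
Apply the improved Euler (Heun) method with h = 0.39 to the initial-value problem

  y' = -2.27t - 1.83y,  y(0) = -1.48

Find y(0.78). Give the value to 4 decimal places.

-0.9212

Heun: k1 = f(t_n, y_n); k2 = f(t_n + h, y_n + h·k1); y_{n+1} = y_n + (h/2)·(k1 + k2).
t=0.000000, y=-1.480000:
  k1 = f(0.000000, -1.480000) = 2.708400
  k2 = f(0.390000, -0.423724) = -0.109885
  y ← -1.480000 + (0.39/2)·(2.708400 + (-0.109885)) = -0.973290
t=0.390000, y=-0.973290:
  k1 = f(0.390000, -0.973290) = 0.895820
  k2 = f(0.780000, -0.623920) = -0.628827
  y ← -0.973290 + (0.39/2)·(0.895820 + (-0.628827)) = -0.921226
y(0.78) ≈ -0.9212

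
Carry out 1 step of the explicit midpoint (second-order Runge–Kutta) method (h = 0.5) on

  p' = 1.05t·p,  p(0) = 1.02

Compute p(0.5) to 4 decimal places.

1.1539

Midpoint: k1 = f(t_n, p_n); k2 = f(t_n + h/2, p_n + (h/2)·k1); p_{n+1} = p_n + h·k2.
t=0.000000, p=1.020000:
  k1 = f(0.000000, 1.020000) = 0.000000
  k2 = f(0.250000, 1.020000) = 0.267750
  p ← 1.020000 + 0.5·0.267750 = 1.153875
p(0.5) ≈ 1.1539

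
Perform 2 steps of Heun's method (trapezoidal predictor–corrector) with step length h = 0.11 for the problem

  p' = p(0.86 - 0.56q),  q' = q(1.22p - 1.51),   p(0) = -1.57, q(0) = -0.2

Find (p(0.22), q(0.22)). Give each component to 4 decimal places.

-1.9284, -0.0925

Heun on (p,q): k1 = f(x_n, state_n); k2 = f(x_n + h, state_n + h·k1); state_{n+1} = state_n + (h/2)·(k1 + k2).
0.000000: (-1.570000, -0.200000)
  k1 = (-1.526040, 0.685080)
  predictor → (-1.737864, -0.124641)
  k2 = (-1.615865, 0.452472)
  → (-1.742805, -0.137435)
0.110000: (-1.742805, -0.137435)
  k1 = (-1.632944, 0.499743)
  predictor → (-1.922429, -0.082463)
  k2 = (-1.742065, 0.317925)
  → (-1.928430, -0.092463)
(p(0.22), q(0.22)) ≈ (-1.9284, -0.0925)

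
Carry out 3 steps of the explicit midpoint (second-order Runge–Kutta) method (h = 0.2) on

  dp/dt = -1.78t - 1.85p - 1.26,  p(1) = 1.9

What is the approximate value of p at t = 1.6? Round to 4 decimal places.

-0.6704

Midpoint: k1 = f(t_n, p_n); k2 = f(t_n + h/2, p_n + (h/2)·k1); p_{n+1} = p_n + h·k2.
t=1.000000, p=1.900000:
  k1 = f(1.000000, 1.900000) = -6.555000
  k2 = f(1.100000, 1.244500) = -5.520325
  p ← 1.900000 + 0.2·(-5.520325) = 0.795935
t=1.200000, p=0.795935:
  k1 = f(1.200000, 0.795935) = -4.868480
  k2 = f(1.300000, 0.309087) = -4.145811
  p ← 0.795935 + 0.2·(-4.145811) = -0.033227
t=1.400000, p=-0.033227:
  k1 = f(1.400000, -0.033227) = -3.690530
  k2 = f(1.500000, -0.402280) = -3.185782
  p ← -0.033227 + 0.2·(-3.185782) = -0.670384
p(1.6) ≈ -0.6704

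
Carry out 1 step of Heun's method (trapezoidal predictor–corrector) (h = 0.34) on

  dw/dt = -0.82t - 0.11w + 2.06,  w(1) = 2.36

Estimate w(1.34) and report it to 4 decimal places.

Heun: k1 = f(t_n, w_n); k2 = f(t_n + h, w_n + h·k1); w_{n+1} = w_n + (h/2)·(k1 + k2).
t=1.000000, w=2.360000:
  k1 = f(1.000000, 2.360000) = 0.980400
  k2 = f(1.340000, 2.693336) = 0.664933
  w ← 2.360000 + (0.34/2)·(0.980400 + 0.664933) = 2.639707
w(1.34) ≈ 2.6397

2.6397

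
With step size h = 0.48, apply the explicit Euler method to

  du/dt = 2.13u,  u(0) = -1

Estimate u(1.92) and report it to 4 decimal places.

-16.7289

Euler: u_{n+1} = u_n + h·f(t_n, u_n).
t=0.000000, u=-1.000000: f=-2.130000 → u ← -1.000000 + 0.48·(-2.130000) = -2.022400
t=0.480000, u=-2.022400: f=-4.307712 → u ← -2.022400 + 0.48·(-4.307712) = -4.090102
t=0.960000, u=-4.090102: f=-8.711917 → u ← -4.090102 + 0.48·(-8.711917) = -8.271822
t=1.440000, u=-8.271822: f=-17.618980 → u ← -8.271822 + 0.48·(-17.618980) = -16.728932
u(1.92) ≈ -16.7289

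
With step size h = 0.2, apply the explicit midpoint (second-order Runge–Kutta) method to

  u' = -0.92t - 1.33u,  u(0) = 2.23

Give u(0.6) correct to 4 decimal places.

0.8838

Midpoint: k1 = f(t_n, u_n); k2 = f(t_n + h/2, u_n + (h/2)·k1); u_{n+1} = u_n + h·k2.
t=0.000000, u=2.230000:
  k1 = f(0.000000, 2.230000) = -2.965900
  k2 = f(0.100000, 1.933410) = -2.663435
  u ← 2.230000 + 0.2·(-2.663435) = 1.697313
t=0.200000, u=1.697313:
  k1 = f(0.200000, 1.697313) = -2.441426
  k2 = f(0.300000, 1.453170) = -2.208717
  u ← 1.697313 + 0.2·(-2.208717) = 1.255570
t=0.400000, u=1.255570:
  k1 = f(0.400000, 1.255570) = -2.037908
  k2 = f(0.500000, 1.051779) = -1.858866
  u ← 1.255570 + 0.2·(-1.858866) = 0.883796
u(0.6) ≈ 0.8838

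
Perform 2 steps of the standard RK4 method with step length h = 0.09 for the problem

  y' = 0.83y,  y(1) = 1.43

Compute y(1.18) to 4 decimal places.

RK4: k1 = f(t_n, y_n); k2 = f(t_n + h/2, y_n + (h/2)·k1); k3 = f(t_n + h/2, y_n + (h/2)·k2); k4 = f(t_n + h, y_n + h·k3); y_{n+1} = y_n + (h/6)·(k1 + 2k2 + 2k3 + k4).
t=1.000000, y=1.430000:
  k1 = f(1.000000, 1.430000) = 1.186900
  k2 = f(1.045000, 1.483410) = 1.231231
  k3 = f(1.045000, 1.485405) = 1.232886
  k4 = f(1.090000, 1.540960) = 1.278997
  y ← 1.430000 + (0.09/6)·(k1 + 2k2 + 2k3 + k4) = 1.540912
t=1.090000, y=1.540912:
  k1 = f(1.090000, 1.540912) = 1.278957
  k2 = f(1.135000, 1.598465) = 1.326726
  k3 = f(1.135000, 1.600615) = 1.328510
  k4 = f(1.180000, 1.660478) = 1.378197
  y ← 1.540912 + (0.09/6)·(k1 + 2k2 + 2k3 + k4) = 1.660426
y(1.18) ≈ 1.6604

1.6604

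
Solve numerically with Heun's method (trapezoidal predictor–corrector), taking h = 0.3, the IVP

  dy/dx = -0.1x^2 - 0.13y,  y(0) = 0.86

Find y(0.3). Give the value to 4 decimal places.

0.8258

Heun: k1 = f(x_n, y_n); k2 = f(x_n + h, y_n + h·k1); y_{n+1} = y_n + (h/2)·(k1 + k2).
x=0.000000, y=0.860000:
  k1 = f(0.000000, 0.860000) = -0.111800
  k2 = f(0.300000, 0.826460) = -0.116440
  y ← 0.860000 + (0.3/2)·(-0.111800 + (-0.116440)) = 0.825764
y(0.3) ≈ 0.8258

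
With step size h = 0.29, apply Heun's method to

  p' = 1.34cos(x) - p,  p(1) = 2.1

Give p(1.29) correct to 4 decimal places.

1.7077

Heun: k1 = f(x_n, p_n); k2 = f(x_n + h, p_n + h·k1); p_{n+1} = p_n + (h/2)·(k1 + k2).
x=1.000000, p=2.100000:
  k1 = f(1.000000, 2.100000) = -1.375995
  k2 = f(1.290000, 1.700961) = -1.329620
  p ← 2.100000 + (0.29/2)·(-1.375995 + (-1.329620)) = 1.707686
p(1.29) ≈ 1.7077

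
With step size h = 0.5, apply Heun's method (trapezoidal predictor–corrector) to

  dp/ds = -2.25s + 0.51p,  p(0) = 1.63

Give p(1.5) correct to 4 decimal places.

Heun: k1 = f(s_n, p_n); k2 = f(s_n + h, p_n + h·k1); p_{n+1} = p_n + (h/2)·(k1 + k2).
s=0.000000, p=1.630000:
  k1 = f(0.000000, 1.630000) = 0.831300
  k2 = f(0.500000, 2.045650) = -0.081719
  p ← 1.630000 + (0.5/2)·(0.831300 + (-0.081719)) = 1.817395
s=0.500000, p=1.817395:
  k1 = f(0.500000, 1.817395) = -0.198128
  k2 = f(1.000000, 1.718331) = -1.373651
  p ← 1.817395 + (0.5/2)·(-0.198128 + (-1.373651)) = 1.424451
s=1.000000, p=1.424451:
  k1 = f(1.000000, 1.424451) = -1.523530
  k2 = f(1.500000, 0.662685) = -3.037030
  p ← 1.424451 + (0.5/2)·(-1.523530 + (-3.037030)) = 0.284310
p(1.5) ≈ 0.2843

0.2843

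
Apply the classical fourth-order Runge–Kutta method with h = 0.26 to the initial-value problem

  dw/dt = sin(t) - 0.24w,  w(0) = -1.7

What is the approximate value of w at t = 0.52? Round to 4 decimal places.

RK4: k1 = f(t_n, w_n); k2 = f(t_n + h/2, w_n + (h/2)·k1); k3 = f(t_n + h/2, w_n + (h/2)·k2); k4 = f(t_n + h, w_n + h·k3); w_{n+1} = w_n + (h/6)·(k1 + 2k2 + 2k3 + k4).
t=0.000000, w=-1.700000:
  k1 = f(0.000000, -1.700000) = 0.408000
  k2 = f(0.130000, -1.646960) = 0.524905
  k3 = f(0.130000, -1.631762) = 0.521257
  k4 = f(0.260000, -1.564473) = 0.632554
  w ← -1.700000 + (0.26/6)·(k1 + 2k2 + 2k3 + k4) = -1.564242
t=0.260000, w=-1.564242:
  k1 = f(0.260000, -1.564242) = 0.632499
  k2 = f(0.390000, -1.482017) = 0.735873
  k3 = f(0.390000, -1.468579) = 0.732647
  k4 = f(0.520000, -1.373754) = 0.826581
  w ← -1.564242 + (0.26/6)·(k1 + 2k2 + 2k3 + k4) = -1.373743
w(0.52) ≈ -1.3737

-1.3737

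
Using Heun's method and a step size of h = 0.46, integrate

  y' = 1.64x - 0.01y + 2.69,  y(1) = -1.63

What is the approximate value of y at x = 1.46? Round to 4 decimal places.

Heun: k1 = f(x_n, y_n); k2 = f(x_n + h, y_n + h·k1); y_{n+1} = y_n + (h/2)·(k1 + k2).
x=1.000000, y=-1.630000:
  k1 = f(1.000000, -1.630000) = 4.346300
  k2 = f(1.460000, 0.369298) = 5.080707
  y ← -1.630000 + (0.46/2)·(4.346300 + 5.080707) = 0.538212
y(1.46) ≈ 0.5382

0.5382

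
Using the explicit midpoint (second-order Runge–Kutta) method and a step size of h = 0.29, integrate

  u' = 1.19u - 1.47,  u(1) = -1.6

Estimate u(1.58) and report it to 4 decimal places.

Midpoint: k1 = f(x_n, u_n); k2 = f(x_n + h/2, u_n + (h/2)·k1); u_{n+1} = u_n + h·k2.
x=1.000000, u=-1.600000:
  k1 = f(1.000000, -1.600000) = -3.374000
  k2 = f(1.145000, -2.089230) = -3.956184
  u ← -1.600000 + 0.29·(-3.956184) = -2.747293
x=1.290000, u=-2.747293:
  k1 = f(1.290000, -2.747293) = -4.739279
  k2 = f(1.435000, -3.434489) = -5.557042
  u ← -2.747293 + 0.29·(-5.557042) = -4.358835
u(1.58) ≈ -4.3588

-4.3588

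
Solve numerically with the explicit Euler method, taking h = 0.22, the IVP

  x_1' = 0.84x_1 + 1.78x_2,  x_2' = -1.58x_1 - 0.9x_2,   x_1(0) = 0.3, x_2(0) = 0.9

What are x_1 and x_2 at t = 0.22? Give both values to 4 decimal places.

Euler on (x_1,x_2): x_1_{n+1} = x_1_n + h·x_1', x_2_{n+1} = x_2_n + h·x_2'.
0.000000: (0.300000, 0.900000); f=(1.854000, -1.284000) → (0.707880, 0.617520)
(x_1(0.22), x_2(0.22)) ≈ (0.7079, 0.6175)

0.7079, 0.6175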